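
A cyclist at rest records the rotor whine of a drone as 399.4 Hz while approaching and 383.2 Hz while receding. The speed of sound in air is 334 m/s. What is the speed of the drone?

f₁/f₂ = (v + v_s)/(v − v_s), so v_s = v · (f₁ − f₂)/(f₁ + f₂).
v_s = 334 × (399.4 − 383.2)/(399.4 + 383.2) = 334 × 16.2/782.6 ≈ 6.9 m/s.

6.9 m/s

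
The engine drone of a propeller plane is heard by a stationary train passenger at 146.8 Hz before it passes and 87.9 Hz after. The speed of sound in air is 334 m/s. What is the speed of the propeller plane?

84 m/s

f₁/f₂ = (v + v_s)/(v − v_s), so v_s = v · (f₁ − f₂)/(f₁ + f₂).
v_s = 334 × (146.8 − 87.9)/(146.8 + 87.9) = 334 × 58.9/234.7 ≈ 84 m/s.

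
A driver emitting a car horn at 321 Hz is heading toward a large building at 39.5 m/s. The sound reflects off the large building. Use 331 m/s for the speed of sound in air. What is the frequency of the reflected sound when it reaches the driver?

408 Hz

The large building receives the sound from a moving source: f₁ = f₀ · v/(v − v_e) = 321 × 331/291.5 ≈ 364 Hz.
On the return leg the driver is a moving observer: f₂ = f₁ · (v + v_e)/v = 364 × 370.5/331 ≈ 408 Hz.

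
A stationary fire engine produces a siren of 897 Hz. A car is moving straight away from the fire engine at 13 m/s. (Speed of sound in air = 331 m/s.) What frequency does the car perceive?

862 Hz

Only the observer moves, away from the source, so f' = f · (v − v_o)/v.
f' = 897 × (331 − 13)/331 = 897 × 318/331 ≈ 862 Hz.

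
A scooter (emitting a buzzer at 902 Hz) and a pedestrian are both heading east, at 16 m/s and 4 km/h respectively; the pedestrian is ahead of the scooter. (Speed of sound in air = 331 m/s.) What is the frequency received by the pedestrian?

4 km/h = 1.111 m/s.
The pedestrian is ahead, so the scooter is moving toward it while the pedestrian is moving away from the scooter.
Both move, so f' = f · (v − v_o)/(v − v_s).
f' = 902 × (331 − 1.111)/(331 − 16) = 902 × 329.89/315 ≈ 945 Hz.

945 Hz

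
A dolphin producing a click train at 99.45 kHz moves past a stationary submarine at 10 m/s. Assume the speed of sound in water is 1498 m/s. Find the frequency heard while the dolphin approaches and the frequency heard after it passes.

100.1 kHz approaching; 98.8 kHz receding

Approaching: f₁ = f · v/(v − v_s) = 99.45 × 1498/1488 ≈ 100.1 kHz.
Receding: f₂ = f · v/(v + v_s) = 99.45 × 1498/1508 ≈ 98.8 kHz.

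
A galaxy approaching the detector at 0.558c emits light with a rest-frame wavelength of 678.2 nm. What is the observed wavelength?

Relativistic Doppler for wavelength: λ' = λ₀ · √((1 − β)/(1 + β)).
λ' = 678.2 × √(0.4420/1.5580) = 678.2 × 0.53263 ≈ 361.2 nm.

361.2 nm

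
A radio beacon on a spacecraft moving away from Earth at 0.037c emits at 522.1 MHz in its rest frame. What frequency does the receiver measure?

503.1 MHz

Relativistic Doppler for frequency: f' = f₀ · √((1 − β)/(1 + β)).
f' = 522.1 × √(0.9630/1.0370) = 522.1 × 0.96366 ≈ 503.1 MHz.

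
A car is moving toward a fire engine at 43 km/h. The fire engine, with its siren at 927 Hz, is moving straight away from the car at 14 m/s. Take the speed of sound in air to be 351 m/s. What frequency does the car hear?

922 Hz

43 km/h = 11.94 m/s.
General Doppler shift: f' = f · (v + v_o)/(v + v_s).
f' = 927 × (351 + 11.94)/(351 + 14) = 927 × 362.94/365 ≈ 922 Hz.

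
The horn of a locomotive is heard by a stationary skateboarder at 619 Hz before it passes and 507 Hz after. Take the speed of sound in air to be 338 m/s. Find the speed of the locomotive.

f₁/f₂ = (v + v_s)/(v − v_s), so v_s = v · (f₁ − f₂)/(f₁ + f₂).
v_s = 338 × (619 − 507)/(619 + 507) = 338 × 112/1126 ≈ 34 m/s.

34 m/s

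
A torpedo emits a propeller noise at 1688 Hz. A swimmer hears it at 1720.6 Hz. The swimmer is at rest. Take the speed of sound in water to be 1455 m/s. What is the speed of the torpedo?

f' > f, so the torpedo is approaching.
f' = f · v/(v − v_s) ⇒ v_s = v · |1 − f/f'|.
v_s = 1455 × |1 − 1688/1720.6| = 1455 × 0.01895 ≈ 28 m/s.

28 m/s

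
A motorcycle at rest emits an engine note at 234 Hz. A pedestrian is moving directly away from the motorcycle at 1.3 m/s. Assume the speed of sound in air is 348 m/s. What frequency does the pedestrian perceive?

233 Hz

Only the observer moves, away from the source, so f' = f · (v − v_o)/v.
f' = 234 × (348 − 1.3)/348 = 234 × 346.7/348 ≈ 233 Hz.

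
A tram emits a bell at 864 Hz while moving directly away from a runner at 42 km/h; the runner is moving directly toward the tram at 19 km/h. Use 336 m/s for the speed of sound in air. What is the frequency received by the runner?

848 Hz

42 km/h = 11.67 m/s; 19 km/h = 5.278 m/s.
With source receding and observer approaching, f' = f · (v + v_o)/(v + v_s).
f' = 864 × (336 + 5.278)/(336 + 11.67) = 864 × 341.28/347.67 ≈ 848 Hz.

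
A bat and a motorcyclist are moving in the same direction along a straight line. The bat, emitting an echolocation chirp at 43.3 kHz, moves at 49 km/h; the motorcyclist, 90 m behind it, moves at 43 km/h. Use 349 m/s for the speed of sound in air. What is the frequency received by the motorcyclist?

49 km/h = 13.61 m/s; 43 km/h = 11.94 m/s.
The motorcyclist is behind, so the bat is moving away from it while the motorcyclist is moving toward the bat.
With source receding and observer approaching, f' = f · (v + v_o)/(v + v_s).
f' = 43.3 × (349 + 11.94)/(349 + 13.61) = 43.3 × 360.94/362.61 ≈ 43.1 kHz.

43.1 kHz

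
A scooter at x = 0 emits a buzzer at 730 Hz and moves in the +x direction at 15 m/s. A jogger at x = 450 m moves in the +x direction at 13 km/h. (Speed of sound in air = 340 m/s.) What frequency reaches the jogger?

756 Hz

13 km/h = 3.611 m/s.
The observer lies on the +x side, so the source is heading toward the observer and the observer is heading away from the source.
With source approaching and observer receding, f' = f · (v − v_o)/(v − v_s).
f' = 730 × (340 − 3.611)/(340 − 15) = 730 × 336.39/325 ≈ 756 Hz.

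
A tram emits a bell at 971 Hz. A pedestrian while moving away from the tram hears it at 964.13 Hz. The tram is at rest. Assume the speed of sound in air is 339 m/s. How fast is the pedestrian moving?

f' = f · (v − v_o)/v ⇒ v_o = v · |f'/f − 1|.
v_o = 339 × |964.13/971 − 1| = 339 × 0.007075 ≈ 2.40 m/s.

2.40 m/s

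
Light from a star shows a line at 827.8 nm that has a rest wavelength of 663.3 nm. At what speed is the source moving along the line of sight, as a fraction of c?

0.218

λ'/λ₀ = 1.2480 > 1 (redshift), so the source is receding.
λ'/λ₀ = √((1 + β)/(1 − β)) for a receding source ⇒ β = (r² − 1)/(r² + 1) with r = λ'/λ₀.
β = (1.5575 − 1)/(1.5575 + 1) ≈ 0.218.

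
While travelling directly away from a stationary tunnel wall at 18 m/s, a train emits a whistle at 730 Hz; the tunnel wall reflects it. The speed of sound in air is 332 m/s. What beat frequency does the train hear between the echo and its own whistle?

75 Hz

The tunnel wall receives the sound from a moving source: f₁ = f₀ · v/(v + v_e) = 730 × 332/350 ≈ 692.5 Hz.
On the return leg the train is a moving observer: f₂ = f₁ · (v − v_e)/v = 692.5 × 314/332 ≈ 654.9 Hz.
Equivalently f₂ = f₀ · (v − v_e)/(v + v_e).
Beat against the emitted tone: |f₂ − f₀| = 2v_e·f₀/(v + v_e) = 2 × 18 × 730/350 ≈ 75 Hz.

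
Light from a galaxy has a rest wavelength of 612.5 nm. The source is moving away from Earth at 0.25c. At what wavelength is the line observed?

Relativistic Doppler for wavelength: λ' = λ₀ · √((1 + β)/(1 − β)).
λ' = 612.5 × √(1.2500/0.7500) = 612.5 × 1.29099 ≈ 790.7 nm.

790.7 nm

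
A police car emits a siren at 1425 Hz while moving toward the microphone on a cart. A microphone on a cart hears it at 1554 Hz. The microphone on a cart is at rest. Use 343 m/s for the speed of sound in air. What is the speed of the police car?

28 m/s

f' = f · v/(v − v_s) ⇒ v_s = v · |1 − f/f'|.
v_s = 343 × |1 − 1425/1554| = 343 × 0.08301 ≈ 28 m/s.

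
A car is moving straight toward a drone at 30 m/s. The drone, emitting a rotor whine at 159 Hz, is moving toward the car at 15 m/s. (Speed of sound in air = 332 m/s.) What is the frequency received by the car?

182 Hz

General Doppler shift: f' = f · (v + v_o)/(v − v_s).
f' = 159 × (332 + 30)/(332 − 15) = 159 × 362/317 ≈ 182 Hz.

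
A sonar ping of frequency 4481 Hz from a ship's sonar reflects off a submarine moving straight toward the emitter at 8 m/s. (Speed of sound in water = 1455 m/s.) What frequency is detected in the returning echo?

At the submarine (a moving observer), f₁ = f₀ · (v + u)/v = 4481 × 1463/1455 ≈ 4506 Hz.
The reflection then acts as a moving source: f₂ = f₁ · v/(v − u) ≈ 4531 Hz.

4531 Hz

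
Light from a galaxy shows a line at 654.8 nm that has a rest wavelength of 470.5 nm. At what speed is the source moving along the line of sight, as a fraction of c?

λ'/λ₀ = 1.3917 > 1 (redshift), so the source is receding.
λ'/λ₀ = √((1 + β)/(1 − β)) for a receding source ⇒ β = (r² − 1)/(r² + 1) with r = λ'/λ₀.
β = (1.9369 − 1)/(1.9369 + 1) ≈ 0.319.

0.319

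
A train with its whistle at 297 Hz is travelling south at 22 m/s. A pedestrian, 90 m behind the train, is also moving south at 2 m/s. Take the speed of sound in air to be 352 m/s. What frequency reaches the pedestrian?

The pedestrian is behind, so the train is moving away from it while the pedestrian is moving toward the train.
General Doppler shift: f' = f · (v + v_o)/(v + v_s).
f' = 297 × (352 + 2)/(352 + 22) = 297 × 354/374 ≈ 281 Hz.

281 Hz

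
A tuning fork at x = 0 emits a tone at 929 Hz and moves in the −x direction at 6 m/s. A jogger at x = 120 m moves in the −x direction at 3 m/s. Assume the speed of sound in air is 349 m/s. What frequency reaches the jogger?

921 Hz

The observer lies on the +x side, so the source is heading away from the observer and the observer is heading toward the source.
Both move, so f' = f · (v + v_o)/(v + v_s).
f' = 929 × (349 + 3)/(349 + 6) = 929 × 352/355 ≈ 921 Hz.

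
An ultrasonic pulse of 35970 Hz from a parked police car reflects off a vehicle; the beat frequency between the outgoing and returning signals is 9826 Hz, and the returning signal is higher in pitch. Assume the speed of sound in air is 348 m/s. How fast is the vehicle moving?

Double Doppler shift off a moving reflector: f₂ = f₀ · (v + u)/(v − u) (u > 0 toward emitter).
Returning signal is higher, so f₂ = f₀ + Δf = 35970 + 9826 = 45796 Hz.
Rearranging, u = v · (f₂ − f₀)/(f₂ + f₀) = 348 × 9826/81766 ≈ 42 m/s.
So the vehicle is moving at 42 m/s toward the emitter.

42 m/s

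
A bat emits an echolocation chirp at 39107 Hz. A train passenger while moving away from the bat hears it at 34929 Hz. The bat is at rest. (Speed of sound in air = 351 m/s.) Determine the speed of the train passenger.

37 m/s

f' = f · (v − v_o)/v ⇒ v_o = v · |f'/f − 1|.
v_o = 351 × |34929/39107 − 1| = 351 × 0.1068 ≈ 37 m/s.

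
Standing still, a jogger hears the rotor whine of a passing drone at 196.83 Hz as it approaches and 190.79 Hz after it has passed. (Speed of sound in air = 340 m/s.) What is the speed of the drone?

5.3 m/s

f₁/f₂ = (v + v_s)/(v − v_s), so v_s = v · (f₁ − f₂)/(f₁ + f₂).
v_s = 340 × (196.83 − 190.79)/(196.83 + 190.79) = 340 × 6.04/387.62 ≈ 5.3 m/s.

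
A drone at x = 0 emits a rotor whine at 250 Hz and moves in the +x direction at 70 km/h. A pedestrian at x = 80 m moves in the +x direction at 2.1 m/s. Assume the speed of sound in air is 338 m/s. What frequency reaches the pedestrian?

264 Hz

70 km/h = 19.44 m/s.
The observer lies on the +x side, so the source is heading toward the observer and the observer is heading away from the source.
Both move, so f' = f · (v − v_o)/(v − v_s).
f' = 250 × (338 − 2.1)/(338 − 19.44) = 250 × 335.9/318.56 ≈ 264 Hz.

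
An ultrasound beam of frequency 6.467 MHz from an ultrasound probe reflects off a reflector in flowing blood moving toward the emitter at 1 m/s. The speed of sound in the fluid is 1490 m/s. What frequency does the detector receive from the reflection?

6.476 MHz

The reflector in flowing blood first receives the wave as a moving observer: f₁ = f₀ · (v + u)/v = 6.467 × (1490 + 1)/1490 ≈ 6.471 MHz.
On reflection it acts as a source moving toward the stationary detector: f₂ = f₁ · v/(v − u) = 6.471 × 1490/1489 ≈ 6.476 MHz.
Equivalently f₂ = f₀ · (v + u)/(v − u).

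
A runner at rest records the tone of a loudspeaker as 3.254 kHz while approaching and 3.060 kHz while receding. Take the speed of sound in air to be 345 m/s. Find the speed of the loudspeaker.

f₁/f₂ = (v + v_s)/(v − v_s), so v_s = v · (f₁ − f₂)/(f₁ + f₂).
v_s = 345 × (3.254 − 3.060)/(3.254 + 3.060) = 345 × 0.194/6.314 ≈ 10.6 m/s.

10.6 m/s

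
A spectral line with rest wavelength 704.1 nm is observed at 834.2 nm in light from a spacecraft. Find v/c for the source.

λ'/λ₀ = 1.1848 > 1 (redshift), so the source is receding.
λ'/λ₀ = √((1 + β)/(1 − β)) for a receding source ⇒ β = (r² − 1)/(r² + 1) with r = λ'/λ₀.
β = (1.4037 − 1)/(1.4037 + 1) ≈ 0.168.

0.168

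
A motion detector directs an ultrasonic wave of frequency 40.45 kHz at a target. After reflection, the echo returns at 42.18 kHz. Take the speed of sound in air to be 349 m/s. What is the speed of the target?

7.3 m/s

Double Doppler shift off a moving reflector: f₂ = f₀ · (v + u)/(v − u) (u > 0 toward emitter).
Rearranging, u = v · (f₂ − f₀)/(f₂ + f₀) = 349 × 1.73/82.63 ≈ 7.3 m/s.
So the target is moving at 7.3 m/s toward the emitter.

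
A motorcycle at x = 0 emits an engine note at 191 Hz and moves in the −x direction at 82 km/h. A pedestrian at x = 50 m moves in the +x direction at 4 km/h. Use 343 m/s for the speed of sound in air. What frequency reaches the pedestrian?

179 Hz

82 km/h = 22.78 m/s; 4 km/h = 1.111 m/s.
The observer lies on the +x side, so the source is heading away from the observer and the observer is heading away from the source.
With source receding and observer receding, f' = f · (v − v_o)/(v + v_s).
f' = 191 × (343 − 1.111)/(343 + 22.78) = 191 × 341.89/365.78 ≈ 179 Hz.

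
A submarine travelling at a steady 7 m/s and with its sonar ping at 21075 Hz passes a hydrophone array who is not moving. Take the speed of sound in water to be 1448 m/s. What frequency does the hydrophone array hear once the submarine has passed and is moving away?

20974 Hz

Receding: f₂ = f · v/(v + v_s) = 21075 × 1448/1455 ≈ 20974 Hz.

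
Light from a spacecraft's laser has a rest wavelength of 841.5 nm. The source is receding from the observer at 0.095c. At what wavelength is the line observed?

925.6 nm

Relativistic Doppler for wavelength: λ' = λ₀ · √((1 + β)/(1 − β)).
λ' = 841.5 × √(1.0950/0.9050) = 841.5 × 1.09997 ≈ 925.6 nm.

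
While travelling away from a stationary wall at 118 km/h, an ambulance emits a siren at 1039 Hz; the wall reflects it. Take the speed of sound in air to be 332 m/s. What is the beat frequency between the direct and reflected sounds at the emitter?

118 km/h = 32.78 m/s.
The wall receives the sound from a moving source: f₁ = f₀ · v/(v + v_e) = 1039 × 332/364.78 ≈ 945.6 Hz.
On the return leg the ambulance is a moving observer: f₂ = f₁ · (v − v_e)/v = 945.6 × 299.22/332 ≈ 852.3 Hz.
Beat against the emitted tone: |f₂ − f₀| = 2v_e·f₀/(v + v_e) = 2 × 32.78 × 1039/364.78 ≈ 187 Hz.

187 Hz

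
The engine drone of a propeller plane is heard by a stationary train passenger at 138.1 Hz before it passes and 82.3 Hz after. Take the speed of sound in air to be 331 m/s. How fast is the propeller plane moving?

84 m/s

f₁/f₂ = (v + v_s)/(v − v_s), so v_s = v · (f₁ − f₂)/(f₁ + f₂).
v_s = 331 × (138.1 − 82.3)/(138.1 + 82.3) = 331 × 55.8/220.4 ≈ 84 m/s.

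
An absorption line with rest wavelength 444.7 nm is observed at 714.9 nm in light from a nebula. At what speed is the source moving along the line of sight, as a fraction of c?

λ'/λ₀ = 1.6076 > 1 (redshift), so the source is receding.
λ'/λ₀ = √((1 + β)/(1 − β)) for a receding source ⇒ β = (r² − 1)/(r² + 1) with r = λ'/λ₀.
β = (2.5844 − 1)/(2.5844 + 1) ≈ 0.442.

0.442c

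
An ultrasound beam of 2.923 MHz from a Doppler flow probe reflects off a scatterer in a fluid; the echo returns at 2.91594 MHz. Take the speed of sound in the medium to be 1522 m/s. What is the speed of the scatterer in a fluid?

Double Doppler shift off a moving reflector: f₂ = f₀ · (v + u)/(v − u) (u > 0 toward emitter).
Rearranging, u = v · (f₂ − f₀)/(f₂ + f₀) = 1522 × -0.00706/5.83894 ≈ -1.84 m/s.
So the scatterer in a fluid is moving at 1.84 m/s away from the emitter.

1.84 m/s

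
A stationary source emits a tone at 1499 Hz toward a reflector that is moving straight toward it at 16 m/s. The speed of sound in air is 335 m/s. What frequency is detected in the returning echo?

At the reflector (a moving observer), f₁ = f₀ · (v + u)/v = 1499 × 351/335 ≈ 1571 Hz.
On reflection it acts as a source moving toward the stationary detector: f₂ = f₁ · v/(v − u) = 1571 × 335/319 ≈ 1649 Hz.

1649 Hz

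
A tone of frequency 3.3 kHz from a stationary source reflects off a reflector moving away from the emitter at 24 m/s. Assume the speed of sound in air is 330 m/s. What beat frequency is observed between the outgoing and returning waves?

447 Hz

At the reflector (a moving observer), f₁ = f₀ · (v − u)/v = 3.3 × 306/330 ≈ 3.060 kHz.
The reflection then acts as a moving source: f₂ = f₁ · v/(v + u) ≈ 2.853 kHz.
Beat frequency (with f₀ = 3300 Hz): |f₂ − f₀| = 2u·f₀/(v + u) = 2 × 24 × 3300/354 ≈ 447 Hz.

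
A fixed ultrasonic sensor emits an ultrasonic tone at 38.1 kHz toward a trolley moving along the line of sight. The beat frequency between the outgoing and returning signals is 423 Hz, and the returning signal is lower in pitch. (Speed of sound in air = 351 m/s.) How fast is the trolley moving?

1.96 m/s

Double Doppler shift off a moving reflector: f₂ = f₀ · (v + u)/(v − u) (u > 0 toward emitter).
Returning signal is lower, so f₂ = f₀ − Δf = 38100 − 423 = 37677 Hz.
Rearranging, u = v · (f₂ − f₀)/(f₂ + f₀) = 351 × -423/75777 ≈ -1.96 m/s.
So the trolley is moving at 1.96 m/s away from the emitter.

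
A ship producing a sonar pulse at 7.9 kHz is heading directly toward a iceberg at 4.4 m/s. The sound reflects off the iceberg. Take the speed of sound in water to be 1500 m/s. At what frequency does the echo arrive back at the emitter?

The iceberg receives the sound from a moving source: f₁ = f₀ · v/(v − v_e) = 7.9 × 1500/1495.6 ≈ 7.92 kHz.
On the return leg the ship is a moving observer: f₂ = f₁ · (v + v_e)/v = 7.92 × 1504.4/1500 ≈ 7.95 kHz.

7.95 kHz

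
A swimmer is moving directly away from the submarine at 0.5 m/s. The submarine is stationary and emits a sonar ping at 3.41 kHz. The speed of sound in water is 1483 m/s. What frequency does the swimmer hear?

3.41 kHz

Moving observer, stationary source: f' = f · (v − v_o)/v.
f' = 3.41 × (1483 − 0.5)/1483 = 3.41 × 1482.5/1483 ≈ 3.41 kHz.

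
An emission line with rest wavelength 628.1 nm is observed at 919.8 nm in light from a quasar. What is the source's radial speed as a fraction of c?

λ'/λ₀ = 1.4644 > 1 (redshift), so the source is receding.
λ'/λ₀ = √((1 + β)/(1 − β)) for a receding source ⇒ β = (r² − 1)/(r² + 1) with r = λ'/λ₀.
β = (2.1445 − 1)/(2.1445 + 1) ≈ 0.364.

0.364c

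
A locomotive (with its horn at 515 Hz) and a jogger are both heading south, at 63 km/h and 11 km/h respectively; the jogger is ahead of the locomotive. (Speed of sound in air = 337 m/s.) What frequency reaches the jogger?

63 km/h = 17.5 m/s; 11 km/h = 3.056 m/s.
The jogger is ahead, so the locomotive is moving toward it while the jogger is moving away from the locomotive.
Both move, so f' = f · (v − v_o)/(v − v_s).
f' = 515 × (337 − 3.056)/(337 − 17.5) = 515 × 333.94/319.5 ≈ 538 Hz.

538 Hz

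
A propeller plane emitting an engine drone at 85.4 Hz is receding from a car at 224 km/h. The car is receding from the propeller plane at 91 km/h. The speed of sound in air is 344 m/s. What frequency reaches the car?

224 km/h = 62.22 m/s; 91 km/h = 25.28 m/s.
General Doppler shift: f' = f · (v − v_o)/(v + v_s).
f' = 85.4 × (344 − 25.28)/(344 + 62.22) = 85.4 × 318.72/406.22 ≈ 67 Hz.

67 Hz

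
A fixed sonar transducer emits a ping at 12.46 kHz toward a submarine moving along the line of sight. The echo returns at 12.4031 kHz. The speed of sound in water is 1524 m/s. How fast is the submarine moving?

3.5 m/s

Double Doppler shift off a moving reflector: f₂ = f₀ · (v + u)/(v − u) (u > 0 toward emitter).
Rearranging, u = v · (f₂ − f₀)/(f₂ + f₀) = 1524 × -0.0569/24.8631 ≈ -3.5 m/s.
So the submarine is moving at 3.5 m/s away from the emitter.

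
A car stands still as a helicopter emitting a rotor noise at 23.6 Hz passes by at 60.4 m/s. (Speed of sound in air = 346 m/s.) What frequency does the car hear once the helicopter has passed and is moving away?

20.1 Hz

Receding: f₂ = f · v/(v + v_s) = 23.6 × 346/406.4 ≈ 20.1 Hz.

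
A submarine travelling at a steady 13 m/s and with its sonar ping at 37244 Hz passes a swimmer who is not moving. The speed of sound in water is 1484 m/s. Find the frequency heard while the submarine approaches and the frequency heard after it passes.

Approaching: f₁ = f · v/(v − v_s) = 37244 × 1484/1471 ≈ 37573 Hz.
Receding: f₂ = f · v/(v + v_s) = 37244 × 1484/1497 ≈ 36921 Hz.

37573 Hz approaching; 36921 Hz receding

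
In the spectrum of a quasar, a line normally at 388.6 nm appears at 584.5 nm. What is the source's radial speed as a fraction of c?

0.387c

λ'/λ₀ = 1.5041 > 1 (redshift), so the source is receding.
λ'/λ₀ = √((1 + β)/(1 − β)) for a receding source ⇒ β = (r² − 1)/(r² + 1) with r = λ'/λ₀.
β = (2.2624 − 1)/(2.2624 + 1) ≈ 0.387.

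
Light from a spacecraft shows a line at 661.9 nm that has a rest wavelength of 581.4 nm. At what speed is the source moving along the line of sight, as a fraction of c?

λ'/λ₀ = 1.1385 > 1 (redshift), so the source is receding.
λ'/λ₀ = √((1 + β)/(1 − β)) for a receding source ⇒ β = (r² − 1)/(r² + 1) with r = λ'/λ₀.
β = (1.2961 − 1)/(1.2961 + 1) ≈ 0.129.

0.129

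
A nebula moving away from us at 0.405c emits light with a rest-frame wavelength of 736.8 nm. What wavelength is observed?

1132.2 nm

Relativistic Doppler for wavelength: λ' = λ₀ · √((1 + β)/(1 − β)).
λ' = 736.8 × √(1.4050/0.5950) = 736.8 × 1.53667 ≈ 1132.2 nm.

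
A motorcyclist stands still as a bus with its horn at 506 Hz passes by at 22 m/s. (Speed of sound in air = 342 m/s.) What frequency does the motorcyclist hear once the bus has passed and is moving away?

475 Hz

Receding: f₂ = f · v/(v + v_s) = 506 × 342/364 ≈ 475 Hz.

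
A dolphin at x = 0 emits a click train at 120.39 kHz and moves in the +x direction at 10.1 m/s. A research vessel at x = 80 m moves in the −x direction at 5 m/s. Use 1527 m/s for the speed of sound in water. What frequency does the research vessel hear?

121.6 kHz

The observer lies on the +x side, so the source is heading toward the observer and the observer is heading toward the source.
Both move, so f' = f · (v + v_o)/(v − v_s).
f' = 120.39 × (1527 + 5)/(1527 − 10.1) = 120.39 × 1532/1516.9 ≈ 121.6 kHz.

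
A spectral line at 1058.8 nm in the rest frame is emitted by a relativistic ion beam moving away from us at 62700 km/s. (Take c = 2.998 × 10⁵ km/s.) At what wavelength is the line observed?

β = v/c = 62700/299800 = 0.2091.
Relativistic Doppler for wavelength: λ' = λ₀ · √((1 + β)/(1 − β)).
λ' = 1058.8 × √(1.2091/0.7909) = 1058.8 × 1.23648 ≈ 1309.2 nm.

1309.2 nm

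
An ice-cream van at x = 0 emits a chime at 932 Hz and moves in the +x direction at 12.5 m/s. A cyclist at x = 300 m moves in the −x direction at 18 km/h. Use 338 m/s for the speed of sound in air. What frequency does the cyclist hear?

18 km/h = 5 m/s.
The observer lies on the +x side, so the source is heading toward the observer and the observer is heading toward the source.
General Doppler shift: f' = f · (v + v_o)/(v − v_s).
f' = 932 × (338 + 5)/(338 − 12.5) = 932 × 343/325.5 ≈ 982 Hz.

982 Hz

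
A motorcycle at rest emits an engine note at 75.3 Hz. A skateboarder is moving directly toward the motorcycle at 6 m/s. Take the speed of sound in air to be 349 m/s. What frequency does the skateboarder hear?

77 Hz

Only the observer moves, toward the source, so f' = f · (v + v_o)/v.
f' = 75.3 × (349 + 6)/349 = 75.3 × 355/349 ≈ 77 Hz.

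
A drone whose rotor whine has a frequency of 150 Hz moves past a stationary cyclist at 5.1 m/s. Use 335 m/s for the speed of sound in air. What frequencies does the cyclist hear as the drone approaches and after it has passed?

Approaching: f₁ = f · v/(v − v_s) = 150 × 335/329.9 ≈ 152 Hz.
Receding: f₂ = f · v/(v + v_s) = 150 × 335/340.1 ≈ 148 Hz.

152 Hz approaching; 148 Hz receding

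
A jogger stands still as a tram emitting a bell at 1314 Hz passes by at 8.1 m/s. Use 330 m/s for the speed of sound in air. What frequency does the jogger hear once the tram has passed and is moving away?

Receding: f₂ = f · v/(v + v_s) = 1314 × 330/338.1 ≈ 1283 Hz.

1283 Hz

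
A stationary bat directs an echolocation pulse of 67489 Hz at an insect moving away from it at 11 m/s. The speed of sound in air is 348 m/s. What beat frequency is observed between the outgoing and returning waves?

At the insect (a moving observer), f₁ = f₀ · (v − u)/v = 67489 × 337/348 ≈ 65356 Hz.
The reflection then acts as a moving source: f₂ = f₁ · v/(v + u) ≈ 63353 Hz.
Equivalently f₂ = f₀ · (v − u)/(v + u).
Beat frequency: |f₂ − f₀| = 2u·f₀/(v + u) = 2 × 11 × 67489/359 ≈ 4136 Hz.

4136 Hz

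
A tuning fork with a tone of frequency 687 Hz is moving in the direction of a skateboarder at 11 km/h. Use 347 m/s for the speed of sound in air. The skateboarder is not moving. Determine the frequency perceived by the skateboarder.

11 km/h = 3.056 m/s.
Moving source, stationary observer: f' = f · v/(v − v_s) since the source is approaching.
f' = 687 × 347/(347 − 3.056) = 687 × 347/343.9 ≈ 693 Hz.

693 Hz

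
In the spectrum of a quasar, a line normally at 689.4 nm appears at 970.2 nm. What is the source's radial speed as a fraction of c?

λ'/λ₀ = 1.4073 > 1 (redshift), so the source is receding.
λ'/λ₀ = √((1 + β)/(1 − β)) for a receding source ⇒ β = (r² − 1)/(r² + 1) with r = λ'/λ₀.
β = (1.9805 − 1)/(1.9805 + 1) ≈ 0.329.

0.329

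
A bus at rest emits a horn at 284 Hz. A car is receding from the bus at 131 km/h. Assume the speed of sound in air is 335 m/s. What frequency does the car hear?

131 km/h = 36.39 m/s.
Moving observer, stationary source: f' = f · (v − v_o)/v.
f' = 284 × (335 − 36.39)/335 = 284 × 298.61/335 ≈ 253 Hz.

253 Hz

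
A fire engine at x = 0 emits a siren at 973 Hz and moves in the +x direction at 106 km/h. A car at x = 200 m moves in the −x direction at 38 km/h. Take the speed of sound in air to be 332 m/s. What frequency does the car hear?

106 km/h = 29.44 m/s; 38 km/h = 10.56 m/s.
The observer lies on the +x side, so the source is heading toward the observer and the observer is heading toward the source.
Both move, so f' = f · (v + v_o)/(v − v_s).
f' = 973 × (332 + 10.56)/(332 − 29.44) = 973 × 342.56/302.56 ≈ 1102 Hz.

1102 Hz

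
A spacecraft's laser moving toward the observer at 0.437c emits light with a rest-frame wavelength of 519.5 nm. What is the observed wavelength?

325.2 nm

Relativistic Doppler for wavelength: λ' = λ₀ · √((1 − β)/(1 + β)).
λ' = 519.5 × √(0.5630/1.4370) = 519.5 × 0.62593 ≈ 325.2 nm.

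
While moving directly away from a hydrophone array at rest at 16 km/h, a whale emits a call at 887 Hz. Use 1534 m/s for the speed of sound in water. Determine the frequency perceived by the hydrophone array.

16 km/h = 4.444 m/s.
Only the source moves, away from the listener, so f' = f · v/(v + v_s).
f' = 887 × 1534/(1534 + 4.444) = 887 × 1534/1538 ≈ 884 Hz.

884 Hz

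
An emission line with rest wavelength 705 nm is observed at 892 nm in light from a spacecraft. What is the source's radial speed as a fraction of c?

0.231c

λ'/λ₀ = 1.2652 > 1 (redshift), so the source is receding.
λ'/λ₀ = √((1 + β)/(1 − β)) for a receding source ⇒ β = (r² − 1)/(r² + 1) with r = λ'/λ₀.
β = (1.6009 − 1)/(1.6009 + 1) ≈ 0.231.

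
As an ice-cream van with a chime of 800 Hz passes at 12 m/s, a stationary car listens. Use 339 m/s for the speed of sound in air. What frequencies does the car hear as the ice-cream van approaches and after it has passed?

Approaching: f₁ = f · v/(v − v_s) = 800 × 339/327 ≈ 829 Hz.
Receding: f₂ = f · v/(v + v_s) = 800 × 339/351 ≈ 773 Hz.

829 Hz approaching; 773 Hz receding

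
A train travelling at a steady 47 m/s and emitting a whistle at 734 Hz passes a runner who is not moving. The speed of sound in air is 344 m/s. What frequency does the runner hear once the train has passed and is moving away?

646 Hz

Receding: f₂ = f · v/(v + v_s) = 734 × 344/391 ≈ 646 Hz.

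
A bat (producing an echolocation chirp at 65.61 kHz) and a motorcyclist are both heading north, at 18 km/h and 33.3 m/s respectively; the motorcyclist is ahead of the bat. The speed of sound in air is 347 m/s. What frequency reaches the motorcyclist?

60.2 kHz

18 km/h = 5 m/s.
The motorcyclist is ahead, so the bat is moving toward it while the motorcyclist is moving away from the bat.
Both move, so f' = f · (v − v_o)/(v − v_s).
f' = 65.61 × (347 − 33.3)/(347 − 5) = 65.61 × 313.7/342 ≈ 60.2 kHz.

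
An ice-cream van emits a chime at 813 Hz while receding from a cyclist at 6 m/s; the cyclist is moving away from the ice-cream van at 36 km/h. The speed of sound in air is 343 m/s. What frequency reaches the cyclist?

776 Hz

36 km/h = 10 m/s.
With source receding and observer receding, f' = f · (v − v_o)/(v + v_s).
f' = 813 × (343 − 10)/(343 + 6) = 813 × 333/349 ≈ 776 Hz.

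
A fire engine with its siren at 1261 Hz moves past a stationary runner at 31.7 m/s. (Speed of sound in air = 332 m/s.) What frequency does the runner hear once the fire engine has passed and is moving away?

Receding: f₂ = f · v/(v + v_s) = 1261 × 332/363.7 ≈ 1151 Hz.

1151 Hz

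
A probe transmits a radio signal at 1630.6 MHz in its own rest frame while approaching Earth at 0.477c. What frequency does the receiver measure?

Relativistic Doppler for frequency: f' = f₀ · √((1 + β)/(1 − β)).
f' = 1630.6 × √(1.4770/0.5230) = 1630.6 × 1.68050 ≈ 2740.2 MHz.

2740.2 MHz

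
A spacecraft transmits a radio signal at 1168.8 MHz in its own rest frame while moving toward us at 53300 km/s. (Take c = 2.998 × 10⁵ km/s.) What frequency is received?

1398.9 MHz

β = v/c = 53300/299800 = 0.1778.
Relativistic Doppler for frequency: f' = f₀ · √((1 + β)/(1 − β)).
f' = 1168.8 × √(1.1778/0.8222) = 1168.8 × 1.19685 ≈ 1398.9 MHz.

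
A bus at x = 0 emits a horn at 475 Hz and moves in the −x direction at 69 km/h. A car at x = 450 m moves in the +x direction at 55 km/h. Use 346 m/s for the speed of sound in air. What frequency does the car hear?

69 km/h = 19.17 m/s; 55 km/h = 15.28 m/s.
The observer lies on the +x side, so the source is heading away from the observer and the observer is heading away from the source.
Both move, so f' = f · (v − v_o)/(v + v_s).
f' = 475 × (346 − 15.28)/(346 + 19.17) = 475 × 330.72/365.17 ≈ 430 Hz.

430 Hz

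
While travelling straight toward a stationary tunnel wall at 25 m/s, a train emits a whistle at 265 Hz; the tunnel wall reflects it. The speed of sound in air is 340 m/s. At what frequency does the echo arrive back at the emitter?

307 Hz

The tunnel wall receives the sound from a moving source: f₁ = f₀ · v/(v − v_e) = 265 × 340/315 ≈ 286 Hz.
On the return leg the train is a moving observer: f₂ = f₁ · (v + v_e)/v = 286 × 365/340 ≈ 307 Hz.
Equivalently f₂ = f₀ · (v + v_e)/(v − v_e).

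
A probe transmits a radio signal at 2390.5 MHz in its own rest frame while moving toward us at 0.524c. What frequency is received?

Relativistic Doppler for frequency: f' = f₀ · √((1 + β)/(1 − β)).
f' = 2390.5 × √(1.5240/0.4760) = 2390.5 × 1.78932 ≈ 4277.4 MHz.

4277.4 MHz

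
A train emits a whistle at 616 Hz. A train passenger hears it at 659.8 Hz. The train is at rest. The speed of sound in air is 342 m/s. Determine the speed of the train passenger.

f' > f, so the train passenger is approaching.
f' = f · (v + v_o)/v ⇒ v_o = v · |f'/f − 1|.
v_o = 342 × |659.8/616 − 1| = 342 × 0.0711 ≈ 24.3 m/s.

24.3 m/s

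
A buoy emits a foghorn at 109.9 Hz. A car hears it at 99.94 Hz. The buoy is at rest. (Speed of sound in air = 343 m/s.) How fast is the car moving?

31 m/s

f' < f, so the car is receding.
f' = f · (v − v_o)/v ⇒ v_o = v · |f'/f − 1|.
v_o = 343 × |99.94/109.9 − 1| = 343 × 0.09063 ≈ 31 m/s.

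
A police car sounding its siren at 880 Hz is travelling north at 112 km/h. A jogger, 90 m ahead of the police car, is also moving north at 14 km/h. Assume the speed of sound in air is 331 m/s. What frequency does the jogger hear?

960 Hz

112 km/h = 31.11 m/s; 14 km/h = 3.889 m/s.
The jogger is ahead, so the police car is moving toward it while the jogger is moving away from the police car.
General Doppler shift: f' = f · (v − v_o)/(v − v_s).
f' = 880 × (331 − 3.889)/(331 − 31.11) = 880 × 327.11/299.89 ≈ 960 Hz.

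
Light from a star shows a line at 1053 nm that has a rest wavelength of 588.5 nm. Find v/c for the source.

λ'/λ₀ = 1.7893 > 1 (redshift), so the source is receding.
λ'/λ₀ = √((1 + β)/(1 − β)) for a receding source ⇒ β = (r² − 1)/(r² + 1) with r = λ'/λ₀.
β = (3.2016 − 1)/(3.2016 + 1) ≈ 0.524.

0.524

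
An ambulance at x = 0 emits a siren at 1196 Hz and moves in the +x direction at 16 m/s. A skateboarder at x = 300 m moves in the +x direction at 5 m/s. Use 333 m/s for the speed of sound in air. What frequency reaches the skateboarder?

The observer lies on the +x side, so the source is heading toward the observer and the observer is heading away from the source.
General Doppler shift: f' = f · (v − v_o)/(v − v_s).
f' = 1196 × (333 − 5)/(333 − 16) = 1196 × 328/317 ≈ 1238 Hz.

1238 Hz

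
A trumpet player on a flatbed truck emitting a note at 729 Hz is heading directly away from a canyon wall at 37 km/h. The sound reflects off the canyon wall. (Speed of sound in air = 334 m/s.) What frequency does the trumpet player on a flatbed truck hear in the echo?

685 Hz

37 km/h = 10.28 m/s.
The canyon wall receives the sound from a moving source: f₁ = f₀ · v/(v + v_e) = 729 × 334/344.28 ≈ 707 Hz.
On the return leg the trumpet player on a flatbed truck is a moving observer: f₂ = f₁ · (v − v_e)/v = 707 × 323.72/334 ≈ 685 Hz.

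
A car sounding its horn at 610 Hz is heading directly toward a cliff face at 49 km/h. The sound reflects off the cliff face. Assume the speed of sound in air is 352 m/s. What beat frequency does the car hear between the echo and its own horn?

49 km/h = 13.61 m/s.
The cliff face receives the sound from a moving source: f₁ = f₀ · v/(v − v_e) = 610 × 352/338.39 ≈ 634.5 Hz.
On the return leg the car is a moving observer: f₂ = f₁ · (v + v_e)/v = 634.5 × 365.61/352 ≈ 659.1 Hz.
Equivalently f₂ = f₀ · (v + v_e)/(v − v_e).
Beat against the emitted tone: |f₂ − f₀| = 2v_e·f₀/(v − v_e) = 2 × 13.61 × 610/338.39 ≈ 49.1 Hz.

49.1 Hz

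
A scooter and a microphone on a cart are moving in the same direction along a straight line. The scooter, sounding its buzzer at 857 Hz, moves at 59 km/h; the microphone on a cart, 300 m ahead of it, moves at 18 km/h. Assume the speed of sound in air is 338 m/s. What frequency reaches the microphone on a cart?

887 Hz

59 km/h = 16.39 m/s; 18 km/h = 5 m/s.
The microphone on a cart is ahead, so the scooter is moving toward it while the microphone on a cart is moving away from the scooter.
With source approaching and observer receding, f' = f · (v − v_o)/(v − v_s).
f' = 857 × (338 − 5)/(338 − 16.39) = 857 × 333/321.61 ≈ 887 Hz.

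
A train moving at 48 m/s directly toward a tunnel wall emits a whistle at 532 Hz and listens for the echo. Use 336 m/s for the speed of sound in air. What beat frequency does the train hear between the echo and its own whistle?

177 Hz

The tunnel wall receives the sound from a moving source: f₁ = f₀ · v/(v − v_e) = 532 × 336/288 ≈ 620.7 Hz.
On the return leg the train is a moving observer: f₂ = f₁ · (v + v_e)/v = 620.7 × 384/336 ≈ 709.3 Hz.
Beat against the emitted tone: |f₂ − f₀| = 2v_e·f₀/(v − v_e) = 2 × 48 × 532/288 ≈ 177 Hz.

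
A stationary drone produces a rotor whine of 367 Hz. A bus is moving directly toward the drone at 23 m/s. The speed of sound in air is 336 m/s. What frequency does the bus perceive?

392 Hz

Moving observer, stationary source: f' = f · (v + v_o)/v.
f' = 367 × (336 + 23)/336 = 367 × 359/336 ≈ 392 Hz.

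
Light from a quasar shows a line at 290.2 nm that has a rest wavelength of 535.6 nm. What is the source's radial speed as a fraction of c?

0.546

λ'/λ₀ = 0.5418 < 1 (blueshift), so the source is approaching.
λ'/λ₀ = √((1 − β)/(1 + β)) for an approaching source ⇒ β = (1 − r²)/(1 + r²) with r = λ'/λ₀.
β = (1 − 0.2936)/(1 + 0.2936) ≈ 0.546.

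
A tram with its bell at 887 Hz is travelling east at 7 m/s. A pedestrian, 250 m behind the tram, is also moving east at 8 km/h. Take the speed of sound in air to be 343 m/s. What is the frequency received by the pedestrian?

875 Hz

8 km/h = 2.222 m/s.
The pedestrian is behind, so the tram is moving away from it while the pedestrian is moving toward the tram.
General Doppler shift: f' = f · (v + v_o)/(v + v_s).
f' = 887 × (343 + 2.222)/(343 + 7) = 887 × 345.22/350 ≈ 875 Hz.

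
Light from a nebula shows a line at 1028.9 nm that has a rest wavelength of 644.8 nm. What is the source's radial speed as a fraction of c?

λ'/λ₀ = 1.5957 > 1 (redshift), so the source is receding.
λ'/λ₀ = √((1 + β)/(1 − β)) for a receding source ⇒ β = (r² − 1)/(r² + 1) with r = λ'/λ₀.
β = (2.5462 − 1)/(2.5462 + 1) ≈ 0.436.

0.436c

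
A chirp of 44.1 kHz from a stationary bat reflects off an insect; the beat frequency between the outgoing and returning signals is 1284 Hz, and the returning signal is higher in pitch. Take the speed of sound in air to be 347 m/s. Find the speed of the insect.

5.0 m/s

Double Doppler shift off a moving reflector: f₂ = f₀ · (v + u)/(v − u) (u > 0 toward emitter).
Returning signal is higher, so f₂ = f₀ + Δf = 44100 + 1284 = 45384 Hz.
Rearranging, u = v · (f₂ − f₀)/(f₂ + f₀) = 347 × 1284/89484 ≈ 5.0 m/s.
So the insect is moving at 5.0 m/s toward the emitter.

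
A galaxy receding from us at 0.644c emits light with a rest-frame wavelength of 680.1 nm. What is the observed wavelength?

Relativistic Doppler for wavelength: λ' = λ₀ · √((1 + β)/(1 − β)).
λ' = 680.1 × √(1.6440/0.3560) = 680.1 × 2.14895 ≈ 1461.5 nm.

1461.5 nm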